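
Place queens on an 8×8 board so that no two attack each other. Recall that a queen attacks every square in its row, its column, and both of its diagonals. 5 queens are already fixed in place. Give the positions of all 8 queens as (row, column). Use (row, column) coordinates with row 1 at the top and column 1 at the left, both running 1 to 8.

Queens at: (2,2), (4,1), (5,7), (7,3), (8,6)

Row 1: attacked by (2,2)→{1,2,3}; (4,1)→{1,4}; (5,7)→{3,7}; (7,3)→{3}; (8,6)→{6}. Safe: 5, 8. Place at column 8.
Row 3: attacked by (1,8)→{6,8}; (2,2)→{1,2,3}; (4,1)→{1,2}; (5,7)→{5,7}; (7,3)→{3,7}; (8,6)→{1,6}. Safe: 4. Place at column 4.
Row 6: attacked by (1,8)→{3,8}; (2,2)→{2,6}; (3,4)→{1,4,7}; (4,1)→{1,3}; (5,7)→{6,7,8}; (7,3)→{2,3,4}; (8,6)→{4,6,8}. Safe: 5. Place at column 5.
Columns [8, 2, 4, 1, 7, 5, 3, 6], r−c [-7, 0, -1, 3, -2, 1, 4, 2], r+c [9, 4, 7, 5, 12, 11, 10, 14] are all distinct, so no two queens attack.

(1,8) (2,2) (3,4) (4,1) (5,7) (6,5) (7,3) (8,6)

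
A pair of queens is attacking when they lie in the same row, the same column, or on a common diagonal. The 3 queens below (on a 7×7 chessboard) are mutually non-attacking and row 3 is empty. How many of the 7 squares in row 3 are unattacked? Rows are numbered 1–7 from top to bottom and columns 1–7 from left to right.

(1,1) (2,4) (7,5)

(1,1) attacks row 3 at column 1 and diagonals 3.
(2,4) attacks row 3 at column 4 and diagonals 3, 5.
(7,5) attacks row 3 at column 5 and diagonals 1.
Attacked columns: {1, 3, 4, 5}. Safe: {2, 6, 7}.

3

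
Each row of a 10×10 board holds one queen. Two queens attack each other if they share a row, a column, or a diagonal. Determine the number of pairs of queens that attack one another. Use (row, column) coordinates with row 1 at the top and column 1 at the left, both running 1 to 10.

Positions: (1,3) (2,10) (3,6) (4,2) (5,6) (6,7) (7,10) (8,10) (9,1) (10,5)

7

Same column: (2,10)–(7,10) (column 10); (2,10)–(8,10) (column 10); (3,6)–(5,6) (column 6); (7,10)–(8,10) (column 10).
Same diagonal: (1,3)–(8,10) (|1−8| = |3−10| = 7); (3,6)–(7,10) (|3−7| = |6−10| = 4); (5,6)–(6,7) (|5−6| = |6−7| = 1).
Total attacking pairs: 7.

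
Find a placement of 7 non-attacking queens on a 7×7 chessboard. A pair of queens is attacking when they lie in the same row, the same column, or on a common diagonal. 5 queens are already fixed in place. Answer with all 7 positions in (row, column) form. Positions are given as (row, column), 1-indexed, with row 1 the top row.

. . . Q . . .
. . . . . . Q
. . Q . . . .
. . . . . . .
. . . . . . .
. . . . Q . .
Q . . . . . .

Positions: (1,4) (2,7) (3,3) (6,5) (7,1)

(1,4) (2,7) (3,3) (4,6) (5,2) (6,5) (7,1)

Row 4: attacked by (1,4)→{1,4,7}; (2,7)→{5,7}; (3,3)→{2,3,4}; (6,5)→{3,5,7}; (7,1)→{1,4}. Safe: 6. Place at column 6.
Row 5: attacked by (1,4)→{4}; (2,7)→{4,7}; (3,3)→{1,3,5}; (4,6)→{5,6,7}; (6,5)→{4,5,6}; (7,1)→{1,3}. Safe: 2. Place at column 2.
Columns [4, 7, 3, 6, 2, 5, 1], r−c [-3, -5, 0, -2, 3, 1, 6], r+c [5, 9, 6, 10, 7, 11, 8] are all distinct, so no two queens attack.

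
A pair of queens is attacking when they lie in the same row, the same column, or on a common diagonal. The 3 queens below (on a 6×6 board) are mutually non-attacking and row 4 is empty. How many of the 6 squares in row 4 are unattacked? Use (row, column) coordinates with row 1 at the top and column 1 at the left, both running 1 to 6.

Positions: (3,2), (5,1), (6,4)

(3,2) attacks row 4 at column 2 and diagonals 1, 3.
(5,1) attacks row 4 at column 1 and diagonals 2.
(6,4) attacks row 4 at column 4 and diagonals 2, 6.
Attacked columns: {1, 2, 3, 4, 6}. Safe: {5}.

1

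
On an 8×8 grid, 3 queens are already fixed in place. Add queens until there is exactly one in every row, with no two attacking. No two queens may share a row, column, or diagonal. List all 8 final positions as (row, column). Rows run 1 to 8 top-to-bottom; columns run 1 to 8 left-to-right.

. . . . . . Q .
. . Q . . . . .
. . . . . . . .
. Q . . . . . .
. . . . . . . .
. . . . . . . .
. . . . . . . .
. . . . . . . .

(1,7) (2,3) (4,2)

Row 3: attacked by (1,7)→{5,7}; (2,3)→{2,3,4}; (4,2)→{1,2,3}. Safe: 6, 8. Place at column 8.
Row 5: attacked by (1,7)→{3,7}; (2,3)→{3,6}; (3,8)→{6,8}; (4,2)→{1,2,3}. Safe: 4, 5. Place at column 5.
Row 6: attacked by (1,7)→{2,7}; (2,3)→{3,7}; (3,8)→{5,8}; (4,2)→{2,4}; (5,5)→{4,5,6}. Safe: 1. Place at column 1.
Row 7: attacked by (1,7)→{1,7}; (2,3)→{3,8}; (3,8)→{4,8}; (4,2)→{2,5}; (5,5)→{3,5,7}; (6,1)→{1,2}. Safe: 6. Place at column 6.
Row 8: attacked by (1,7)→{7}; (2,3)→{3}; (3,8)→{3,8}; (4,2)→{2,6}; (5,5)→{2,5,8}; (6,1)→{1,3}; (7,6)→{5,6,7}. Safe: 4. Place at column 4.
Columns [7, 3, 8, 2, 5, 1, 6, 4], r−c [-6, -1, -5, 2, 0, 5, 1, 4], r+c [8, 5, 11, 6, 10, 7, 13, 12] are all distinct, so no two queens attack.

(1,7) (2,3) (3,8) (4,2) (5,5) (6,1) (7,6) (8,4)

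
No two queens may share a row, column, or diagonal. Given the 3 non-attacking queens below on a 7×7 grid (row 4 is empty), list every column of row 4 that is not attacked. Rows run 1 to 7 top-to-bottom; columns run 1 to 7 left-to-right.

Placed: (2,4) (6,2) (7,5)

(2,4) attacks row 4 at column 4 and diagonals 2, 6.
(6,2) attacks row 4 at column 2 and diagonals 4.
(7,5) attacks row 4 at column 5 and diagonals 2.
Attacked columns: {2, 4, 5, 6}. Safe: {1, 3, 7}.

columns 1, 3, 7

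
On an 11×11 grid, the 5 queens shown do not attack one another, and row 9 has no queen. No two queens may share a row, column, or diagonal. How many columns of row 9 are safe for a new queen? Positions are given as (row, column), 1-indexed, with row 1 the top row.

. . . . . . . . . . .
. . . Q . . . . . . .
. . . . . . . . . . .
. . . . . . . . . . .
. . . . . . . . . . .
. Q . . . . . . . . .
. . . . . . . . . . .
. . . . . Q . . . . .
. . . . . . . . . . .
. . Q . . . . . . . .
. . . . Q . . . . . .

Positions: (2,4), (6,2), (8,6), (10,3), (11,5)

(2,4) attacks row 9 at column 4 and diagonals 11.
(6,2) attacks row 9 at column 2 and diagonals 5.
(8,6) attacks row 9 at column 6 and diagonals 5, 7.
(10,3) attacks row 9 at column 3 and diagonals 2, 4.
(11,5) attacks row 9 at column 5 and diagonals 3, 7.
Attacked columns: {2, 3, 4, 5, 6, 7, 11}. Safe: {1, 8, 9, 10}.

4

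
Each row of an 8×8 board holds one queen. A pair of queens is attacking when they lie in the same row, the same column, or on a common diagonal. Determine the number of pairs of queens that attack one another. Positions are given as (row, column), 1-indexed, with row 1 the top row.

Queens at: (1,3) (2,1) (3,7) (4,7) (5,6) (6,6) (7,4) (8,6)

7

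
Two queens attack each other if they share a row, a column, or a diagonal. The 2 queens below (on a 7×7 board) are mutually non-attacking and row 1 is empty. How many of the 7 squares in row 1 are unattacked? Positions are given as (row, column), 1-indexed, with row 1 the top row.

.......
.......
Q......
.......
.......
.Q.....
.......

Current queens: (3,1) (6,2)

3

(3,1) attacks row 1 at column 1 and diagonals 3.
(6,2) attacks row 1 at column 2 and diagonals 7.
Attacked columns: {1, 2, 3, 7}. Safe: {4, 5, 6}.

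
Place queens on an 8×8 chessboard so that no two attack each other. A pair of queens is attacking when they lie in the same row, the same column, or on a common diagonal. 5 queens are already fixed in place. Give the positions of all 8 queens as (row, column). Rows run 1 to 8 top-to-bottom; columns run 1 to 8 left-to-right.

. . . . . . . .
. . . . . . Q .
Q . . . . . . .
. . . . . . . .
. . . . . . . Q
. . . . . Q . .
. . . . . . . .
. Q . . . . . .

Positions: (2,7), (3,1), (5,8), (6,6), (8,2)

(1,5) (2,7) (3,1) (4,3) (5,8) (6,6) (7,4) (8,2)

Row 1: attacked by (2,7)→{6,7,8}; (3,1)→{1,3}; (5,8)→{4,8}; (6,6)→{1,6}; (8,2)→{2}. Safe: 5. Place at column 5.
Row 4: attacked by (1,5)→{2,5,8}; (2,7)→{5,7}; (3,1)→{1,2}; (5,8)→{7,8}; (6,6)→{4,6,8}; (8,2)→{2,6}. Safe: 3. Place at column 3.
Row 7: attacked by (1,5)→{5}; (2,7)→{2,7}; (3,1)→{1,5}; (4,3)→{3,6}; (5,8)→{6,8}; (6,6)→{5,6,7}; (8,2)→{1,2,3}. Safe: 4. Place at column 4.
Columns [5, 7, 1, 3, 8, 6, 4, 2], r−c [-4, -5, 2, 1, -3, 0, 3, 6], r+c [6, 9, 4, 7, 13, 12, 11, 10] are all distinct, so no two queens attack.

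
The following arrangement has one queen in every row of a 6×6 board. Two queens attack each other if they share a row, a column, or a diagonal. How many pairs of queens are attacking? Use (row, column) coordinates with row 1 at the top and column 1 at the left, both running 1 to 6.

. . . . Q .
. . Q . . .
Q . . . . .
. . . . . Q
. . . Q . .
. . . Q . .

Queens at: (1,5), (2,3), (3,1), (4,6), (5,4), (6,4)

3

Same column: (5,4)–(6,4) (column 4).
Same diagonal: (3,1)–(6,4) (|3−6| = |1−4| = 3); (4,6)–(6,4) (|4−6| = |6−4| = 2).
Total attacking pairs: 3.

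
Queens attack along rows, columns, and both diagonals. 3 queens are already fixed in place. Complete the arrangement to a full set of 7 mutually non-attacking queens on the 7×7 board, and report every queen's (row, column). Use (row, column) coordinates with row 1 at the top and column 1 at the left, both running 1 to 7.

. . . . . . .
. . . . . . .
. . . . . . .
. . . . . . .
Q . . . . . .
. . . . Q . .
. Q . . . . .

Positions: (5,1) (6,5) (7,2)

Row 1: attacked by (5,1)→{1,5}; (6,5)→{5}; (7,2)→{2}. Safe: 3, 4, 6, 7. Place at column 6.
Row 2: attacked by (1,6)→{5,6,7}; (5,1)→{1,4}; (6,5)→{1,5}; (7,2)→{2,7}. Safe: 3. Place at column 3.
Row 3: attacked by (1,6)→{4,6}; (2,3)→{2,3,4}; (5,1)→{1,3}; (6,5)→{2,5}; (7,2)→{2,6}. Safe: 7. Place at column 7.
Row 4: attacked by (1,6)→{3,6}; (2,3)→{1,3,5}; (3,7)→{6,7}; (5,1)→{1,2}; (6,5)→{3,5,7}; (7,2)→{2,5}. Safe: 4. Place at column 4.
Columns [6, 3, 7, 4, 1, 5, 2], r−c [-5, -1, -4, 0, 4, 1, 5], r+c [7, 5, 10, 8, 6, 11, 9] are all distinct, so no two queens attack.

(1,6) (2,3) (3,7) (4,4) (5,1) (6,5) (7,2)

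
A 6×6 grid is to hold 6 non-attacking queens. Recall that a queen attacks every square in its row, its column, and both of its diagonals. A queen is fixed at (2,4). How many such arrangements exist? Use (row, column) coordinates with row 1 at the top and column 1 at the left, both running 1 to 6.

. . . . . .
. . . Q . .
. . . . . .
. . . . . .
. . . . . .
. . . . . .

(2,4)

1

Branch on row 1: col 1 → 0; col 2 → 1; col 6 → 0.
Sum: 0 + 1 + 0 = 1.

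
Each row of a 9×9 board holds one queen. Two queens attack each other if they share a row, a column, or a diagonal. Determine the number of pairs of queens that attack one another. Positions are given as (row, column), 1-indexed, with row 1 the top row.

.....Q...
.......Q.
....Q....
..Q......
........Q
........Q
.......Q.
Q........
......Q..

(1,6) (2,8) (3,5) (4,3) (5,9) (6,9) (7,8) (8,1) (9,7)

Same column: (2,8)–(7,8) (column 8); (5,9)–(6,9) (column 9).
Same diagonal: (1,6)–(4,3) (|1−4| = |6−3| = 3); (6,9)–(7,8) (|6−7| = |9−8| = 1).
Total attacking pairs: 4.

4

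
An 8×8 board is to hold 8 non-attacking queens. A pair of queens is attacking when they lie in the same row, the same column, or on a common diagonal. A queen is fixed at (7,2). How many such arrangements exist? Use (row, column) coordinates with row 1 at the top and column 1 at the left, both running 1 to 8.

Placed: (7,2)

16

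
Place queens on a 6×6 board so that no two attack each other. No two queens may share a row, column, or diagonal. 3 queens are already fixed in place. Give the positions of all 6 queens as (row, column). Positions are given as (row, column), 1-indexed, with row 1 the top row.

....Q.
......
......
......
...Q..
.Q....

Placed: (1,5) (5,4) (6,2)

(1,5) (2,3) (3,1) (4,6) (5,4) (6,2)

Row 2: attacked by (1,5)→{4,5,6}; (5,4)→{1,4}; (6,2)→{2,6}. Safe: 3. Place at column 3.
Row 3: attacked by (1,5)→{3,5}; (2,3)→{2,3,4}; (5,4)→{2,4,6}; (6,2)→{2,5}. Safe: 1. Place at column 1.
Row 4: attacked by (1,5)→{2,5}; (2,3)→{1,3,5}; (3,1)→{1,2}; (5,4)→{3,4,5}; (6,2)→{2,4}. Safe: 6. Place at column 6.
Columns [5, 3, 1, 6, 4, 2], r−c [-4, -1, 2, -2, 1, 4], r+c [6, 5, 4, 10, 9, 8] are all distinct, so no two queens attack.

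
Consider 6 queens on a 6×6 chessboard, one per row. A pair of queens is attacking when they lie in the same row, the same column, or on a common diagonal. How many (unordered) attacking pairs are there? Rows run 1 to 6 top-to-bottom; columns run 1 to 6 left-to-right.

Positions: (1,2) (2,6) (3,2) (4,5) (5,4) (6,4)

5

Same column: (1,2)–(3,2) (column 2); (5,4)–(6,4) (column 4).
Same diagonal: (1,2)–(4,5) (|1−4| = |2−5| = 3); (3,2)–(5,4) (|3−5| = |2−4| = 2); (4,5)–(5,4) (|4−5| = |5−4| = 1).
Total attacking pairs: 5.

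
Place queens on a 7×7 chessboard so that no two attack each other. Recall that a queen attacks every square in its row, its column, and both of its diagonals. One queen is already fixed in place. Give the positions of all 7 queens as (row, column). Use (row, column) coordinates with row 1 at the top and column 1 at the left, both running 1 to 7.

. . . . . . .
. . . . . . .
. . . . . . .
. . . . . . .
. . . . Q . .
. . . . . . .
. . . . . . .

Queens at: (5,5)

Row 1: attacked by (5,5)→{1,5}. Safe: 2, 3, 4, 6, 7. Place at column 3.
Row 2: attacked by (1,3)→{2,3,4}; (5,5)→{2,5}. Safe: 1, 6, 7. Place at column 1.
Row 3: attacked by (1,3)→{1,3,5}; (2,1)→{1,2}; (5,5)→{3,5,7}. Safe: 4, 6. Place at column 6.
Row 4: attacked by (1,3)→{3,6}; (2,1)→{1,3}; (3,6)→{5,6,7}; (5,5)→{4,5,6}. Safe: 2. Place at column 2.
Row 6: attacked by (1,3)→{3}; (2,1)→{1,5}; (3,6)→{3,6}; (4,2)→{2,4}; (5,5)→{4,5,6}. Safe: 7. Place at column 7.
Row 7: attacked by (1,3)→{3}; (2,1)→{1,6}; (3,6)→{2,6}; (4,2)→{2,5}; (5,5)→{3,5,7}; (6,7)→{6,7}. Safe: 4. Place at column 4.
Columns [3, 1, 6, 2, 5, 7, 4], r−c [-2, 1, -3, 2, 0, -1, 3], r+c [4, 3, 9, 6, 10, 13, 11] are all distinct, so no two queens attack.

(1,3) (2,1) (3,6) (4,2) (5,5) (6,7) (7,4)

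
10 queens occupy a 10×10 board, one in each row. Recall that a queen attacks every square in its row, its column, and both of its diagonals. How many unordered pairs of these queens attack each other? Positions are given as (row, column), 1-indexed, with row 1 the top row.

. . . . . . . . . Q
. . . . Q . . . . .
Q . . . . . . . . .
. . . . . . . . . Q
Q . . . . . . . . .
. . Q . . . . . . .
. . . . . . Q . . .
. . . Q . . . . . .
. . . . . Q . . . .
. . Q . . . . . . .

6

Same column: (1,10)–(4,10) (column 10); (3,1)–(5,1) (column 1); (6,3)–(10,3) (column 3).
Same diagonal: (4,10)–(7,7) (|4−7| = |10−7| = 3); (5,1)–(8,4) (|5−8| = |1−4| = 3); (6,3)–(9,6) (|6−9| = |3−6| = 3).
Total attacking pairs: 6.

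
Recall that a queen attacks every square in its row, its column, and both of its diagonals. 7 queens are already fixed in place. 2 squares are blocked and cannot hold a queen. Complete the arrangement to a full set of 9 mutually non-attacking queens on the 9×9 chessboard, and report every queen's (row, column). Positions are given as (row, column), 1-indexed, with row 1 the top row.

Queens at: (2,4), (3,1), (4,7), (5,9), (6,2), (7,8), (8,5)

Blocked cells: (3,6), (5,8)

(1,6) (2,4) (3,1) (4,7) (5,9) (6,2) (7,8) (8,5) (9,3)

Row 1: attacked by (2,4)→{3,4,5}; (3,1)→{1,3}; (4,7)→{4,7}; (5,9)→{5,9}; (6,2)→{2,7}; (7,8)→{2,8}; (8,5)→{5}. Safe: 6. Place at column 6.
Row 9: attacked by (1,6)→{6}; (2,4)→{4}; (3,1)→{1,7}; (4,7)→{2,7}; (5,9)→{5,9}; (6,2)→{2,5}; (7,8)→{6,8}; (8,5)→{4,5,6}. Safe: 3. Place at column 3.
Columns [6, 4, 1, 7, 9, 2, 8, 5, 3], r−c [-5, -2, 2, -3, -4, 4, -1, 3, 6], r+c [7, 6, 4, 11, 14, 8, 15, 13, 12] are all distinct, so no two queens attack.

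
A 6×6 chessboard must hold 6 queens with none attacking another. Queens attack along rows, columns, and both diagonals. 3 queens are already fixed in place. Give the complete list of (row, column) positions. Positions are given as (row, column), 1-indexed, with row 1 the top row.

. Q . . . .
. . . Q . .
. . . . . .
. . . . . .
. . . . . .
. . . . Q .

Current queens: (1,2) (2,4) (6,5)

(1,2) (2,4) (3,6) (4,1) (5,3) (6,5)

Row 3: attacked by (1,2)→{2,4}; (2,4)→{3,4,5}; (6,5)→{2,5}. Safe: 1, 6. Place at column 6.
Row 4: attacked by (1,2)→{2,5}; (2,4)→{2,4,6}; (3,6)→{5,6}; (6,5)→{3,5}. Safe: 1. Place at column 1.
Row 5: attacked by (1,2)→{2,6}; (2,4)→{1,4}; (3,6)→{4,6}; (4,1)→{1,2}; (6,5)→{4,5,6}. Safe: 3. Place at column 3.
Columns [2, 4, 6, 1, 3, 5], r−c [-1, -2, -3, 3, 2, 1], r+c [3, 6, 9, 5, 8, 11] are all distinct, so no two queens attack.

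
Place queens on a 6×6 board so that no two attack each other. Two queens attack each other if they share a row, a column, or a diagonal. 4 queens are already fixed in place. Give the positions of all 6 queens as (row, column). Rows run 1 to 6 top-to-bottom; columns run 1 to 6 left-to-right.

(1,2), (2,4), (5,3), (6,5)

Row 3: attacked by (1,2)→{2,4}; (2,4)→{3,4,5}; (5,3)→{1,3,5}; (6,5)→{2,5}. Safe: 6. Place at column 6.
Row 4: attacked by (1,2)→{2,5}; (2,4)→{2,4,6}; (3,6)→{5,6}; (5,3)→{2,3,4}; (6,5)→{3,5}. Safe: 1. Place at column 1.
Columns [2, 4, 6, 1, 3, 5], r−c [-1, -2, -3, 3, 2, 1], r+c [3, 6, 9, 5, 8, 11] are all distinct, so no two queens attack.

(1,2) (2,4) (3,6) (4,1) (5,3) (6,5)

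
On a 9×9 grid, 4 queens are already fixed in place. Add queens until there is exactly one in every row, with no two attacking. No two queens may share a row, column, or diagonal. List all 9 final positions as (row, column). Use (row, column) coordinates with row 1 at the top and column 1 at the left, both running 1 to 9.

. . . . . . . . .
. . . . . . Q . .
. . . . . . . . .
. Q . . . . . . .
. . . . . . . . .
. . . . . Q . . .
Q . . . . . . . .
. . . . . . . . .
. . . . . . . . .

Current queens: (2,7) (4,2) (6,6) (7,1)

Row 1: attacked by (2,7)→{6,7,8}; (4,2)→{2,5}; (6,6)→{1,6}; (7,1)→{1,7}. Safe: 3, 4, 9. Place at column 3.
Row 3: attacked by (1,3)→{1,3,5}; (2,7)→{6,7,8}; (4,2)→{1,2,3}; (6,6)→{3,6,9}; (7,1)→{1,5}. Safe: 4. Place at column 4.
Row 5: attacked by (1,3)→{3,7}; (2,7)→{4,7}; (3,4)→{2,4,6}; (4,2)→{1,2,3}; (6,6)→{5,6,7}; (7,1)→{1,3}. Safe: 8, 9. Place at column 9.
Row 8: attacked by (1,3)→{3}; (2,7)→{1,7}; (3,4)→{4,9}; (4,2)→{2,6}; (5,9)→{6,9}; (6,6)→{4,6,8}; (7,1)→{1,2}. Safe: 5. Place at column 5.
Row 9: attacked by (1,3)→{3}; (2,7)→{7}; (3,4)→{4}; (4,2)→{2,7}; (5,9)→{5,9}; (6,6)→{3,6,9}; (7,1)→{1,3}; (8,5)→{4,5,6}. Safe: 8. Place at column 8.
Columns [3, 7, 4, 2, 9, 6, 1, 5, 8], r−c [-2, -5, -1, 2, -4, 0, 6, 3, 1], r+c [4, 9, 7, 6, 14, 12, 8, 13, 17] are all distinct, so no two queens attack.

(1,3) (2,7) (3,4) (4,2) (5,9) (6,6) (7,1) (8,5) (9,8)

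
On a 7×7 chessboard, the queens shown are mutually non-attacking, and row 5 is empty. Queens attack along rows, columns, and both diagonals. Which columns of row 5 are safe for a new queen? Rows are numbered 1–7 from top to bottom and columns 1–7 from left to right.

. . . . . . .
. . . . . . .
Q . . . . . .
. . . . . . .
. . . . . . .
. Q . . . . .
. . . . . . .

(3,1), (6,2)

(3,1) attacks row 5 at column 1 and diagonals 3.
(6,2) attacks row 5 at column 2 and diagonals 1, 3.
Attacked columns: {1, 2, 3}. Safe: {4, 5, 6, 7}.

columns 4, 5, 6, 7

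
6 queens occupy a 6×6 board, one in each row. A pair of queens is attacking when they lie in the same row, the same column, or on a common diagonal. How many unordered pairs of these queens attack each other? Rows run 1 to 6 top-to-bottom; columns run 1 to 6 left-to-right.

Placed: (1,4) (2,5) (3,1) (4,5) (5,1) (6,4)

Same column: (1,4)–(6,4) (column 4); (2,5)–(4,5) (column 5); (3,1)–(5,1) (column 1).
Same diagonal: (1,4)–(2,5) (|1−2| = |4−5| = 1); (3,1)–(6,4) (|3−6| = |1−4| = 3).
Total attacking pairs: 5.

5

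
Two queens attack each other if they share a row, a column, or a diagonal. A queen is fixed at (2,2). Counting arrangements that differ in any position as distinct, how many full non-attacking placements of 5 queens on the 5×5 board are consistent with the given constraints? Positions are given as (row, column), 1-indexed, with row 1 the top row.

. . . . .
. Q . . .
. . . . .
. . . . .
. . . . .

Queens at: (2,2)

2

Branch on row 1: col 4 → 1; col 5 → 1.
Sum: 1 + 1 = 2.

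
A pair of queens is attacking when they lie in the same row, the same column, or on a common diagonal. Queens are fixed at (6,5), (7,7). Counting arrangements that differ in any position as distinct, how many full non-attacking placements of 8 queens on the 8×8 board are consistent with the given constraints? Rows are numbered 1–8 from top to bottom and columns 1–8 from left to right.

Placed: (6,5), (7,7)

4

Branch on row 1: col 2 → 1; col 3 → 2; col 4 → 0; col 6 → 0; col 8 → 1.
Sum: 1 + 2 + 0 + 0 + 1 = 4.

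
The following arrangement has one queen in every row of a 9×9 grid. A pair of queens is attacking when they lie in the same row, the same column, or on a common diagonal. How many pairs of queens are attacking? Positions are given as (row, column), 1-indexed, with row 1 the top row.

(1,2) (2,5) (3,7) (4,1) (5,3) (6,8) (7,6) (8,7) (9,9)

2

Same column: (3,7)–(8,7) (column 7).
Same diagonal: (7,6)–(8,7) (|7−8| = |6−7| = 1).
Total attacking pairs: 2.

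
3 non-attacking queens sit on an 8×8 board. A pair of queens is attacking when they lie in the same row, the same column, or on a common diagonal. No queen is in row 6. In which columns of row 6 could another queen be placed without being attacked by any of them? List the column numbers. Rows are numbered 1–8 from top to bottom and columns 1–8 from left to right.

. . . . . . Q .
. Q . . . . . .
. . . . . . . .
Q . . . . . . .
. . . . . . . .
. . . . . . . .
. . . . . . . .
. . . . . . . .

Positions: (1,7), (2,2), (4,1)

(1,7) attacks row 6 at column 7 and diagonals 2.
(2,2) attacks row 6 at column 2 and diagonals 6.
(4,1) attacks row 6 at column 1 and diagonals 3.
Attacked columns: {1, 2, 3, 6, 7}. Safe: {4, 5, 8}.

columns 4, 5, 8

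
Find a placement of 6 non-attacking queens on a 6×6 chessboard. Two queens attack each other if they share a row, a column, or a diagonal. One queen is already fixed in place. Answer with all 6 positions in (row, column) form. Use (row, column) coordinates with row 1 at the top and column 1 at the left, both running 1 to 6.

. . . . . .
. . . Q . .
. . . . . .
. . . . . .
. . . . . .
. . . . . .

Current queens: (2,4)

(1,2) (2,4) (3,6) (4,1) (5,3) (6,5)

Row 1: attacked by (2,4)→{3,4,5}. Safe: 1, 2, 6. Place at column 2.
Row 3: attacked by (1,2)→{2,4}; (2,4)→{3,4,5}. Safe: 1, 6. Place at column 6.
Row 4: attacked by (1,2)→{2,5}; (2,4)→{2,4,6}; (3,6)→{5,6}. Safe: 1, 3. Place at column 1.
Row 5: attacked by (1,2)→{2,6}; (2,4)→{1,4}; (3,6)→{4,6}; (4,1)→{1,2}. Safe: 3, 5. Place at column 3.
Row 6: attacked by (1,2)→{2}; (2,4)→{4}; (3,6)→{3,6}; (4,1)→{1,3}; (5,3)→{2,3,4}. Safe: 5. Place at column 5.
Columns [2, 4, 6, 1, 3, 5], r−c [-1, -2, -3, 3, 2, 1], r+c [3, 6, 9, 5, 8, 11] are all distinct, so no two queens attack.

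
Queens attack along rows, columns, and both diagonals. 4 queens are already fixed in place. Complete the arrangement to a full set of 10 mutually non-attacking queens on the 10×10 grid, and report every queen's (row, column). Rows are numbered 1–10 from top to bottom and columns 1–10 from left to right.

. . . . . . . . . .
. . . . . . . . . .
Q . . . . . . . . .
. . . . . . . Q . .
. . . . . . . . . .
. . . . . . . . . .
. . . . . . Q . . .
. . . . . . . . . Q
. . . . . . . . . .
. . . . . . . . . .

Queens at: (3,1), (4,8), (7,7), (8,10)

(1,9) (2,5) (3,1) (4,8) (5,4) (6,2) (7,7) (8,10) (9,6) (10,3)

Row 1: attacked by (3,1)→{1,3}; (4,8)→{5,8}; (7,7)→{1,7}; (8,10)→{3,10}. Safe: 2, 4, 6, 9. Place at column 9.
Row 2: attacked by (1,9)→{8,9,10}; (3,1)→{1,2}; (4,8)→{6,8,10}; (7,7)→{2,7}; (8,10)→{4,10}. Safe: 3, 5. Place at column 5.
Row 5: attacked by (1,9)→{5,9}; (2,5)→{2,5,8}; (3,1)→{1,3}; (4,8)→{7,8,9}; (7,7)→{5,7,9}; (8,10)→{7,10}. Safe: 4, 6. Place at column 4.
Row 6: attacked by (1,9)→{4,9}; (2,5)→{1,5,9}; (3,1)→{1,4}; (4,8)→{6,8,10}; (5,4)→{3,4,5}; (7,7)→{6,7,8}; (8,10)→{8,10}. Safe: 2. Place at column 2.
Row 9: attacked by (1,9)→{1,9}; (2,5)→{5}; (3,1)→{1,7}; (4,8)→{3,8}; (5,4)→{4,8}; (6,2)→{2,5}; (7,7)→{5,7,9}; (8,10)→{9,10}. Safe: 6. Place at column 6.
Row 10: attacked by (1,9)→{9}; (2,5)→{5}; (3,1)→{1,8}; (4,8)→{2,8}; (5,4)→{4,9}; (6,2)→{2,6}; (7,7)→{4,7,10}; (8,10)→{8,10}; (9,6)→{5,6,7}. Safe: 3. Place at column 3.
Columns [9, 5, 1, 8, 4, 2, 7, 10, 6, 3], r−c [-8, -3, 2, -4, 1, 4, 0, -2, 3, 7], r+c [10, 7, 4, 12, 9, 8, 14, 18, 15, 13] are all distinct, so no two queens attack.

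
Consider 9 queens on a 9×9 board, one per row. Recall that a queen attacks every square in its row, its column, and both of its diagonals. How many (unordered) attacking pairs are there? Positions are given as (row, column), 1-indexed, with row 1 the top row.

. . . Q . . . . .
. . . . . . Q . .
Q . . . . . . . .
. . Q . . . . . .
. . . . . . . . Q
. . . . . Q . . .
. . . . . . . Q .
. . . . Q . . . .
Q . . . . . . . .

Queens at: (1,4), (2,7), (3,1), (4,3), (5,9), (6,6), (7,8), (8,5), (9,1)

Same column: (3,1)–(9,1) (column 1).
Total attacking pairs: 1.

1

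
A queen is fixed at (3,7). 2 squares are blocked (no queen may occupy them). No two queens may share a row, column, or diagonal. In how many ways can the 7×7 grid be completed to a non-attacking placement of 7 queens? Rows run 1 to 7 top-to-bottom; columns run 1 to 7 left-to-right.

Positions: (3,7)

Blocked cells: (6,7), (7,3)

Branch on row 1: col 1 → 1; col 2 → 1; col 3 → 1; col 4 → 1; col 6 → 2.
Sum: 1 + 1 + 1 + 1 + 2 = 6.

6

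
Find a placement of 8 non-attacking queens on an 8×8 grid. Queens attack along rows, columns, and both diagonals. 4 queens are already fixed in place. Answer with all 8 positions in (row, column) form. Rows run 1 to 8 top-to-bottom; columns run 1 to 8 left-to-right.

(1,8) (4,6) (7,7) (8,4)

(1,8) (2,3) (3,1) (4,6) (5,2) (6,5) (7,7) (8,4)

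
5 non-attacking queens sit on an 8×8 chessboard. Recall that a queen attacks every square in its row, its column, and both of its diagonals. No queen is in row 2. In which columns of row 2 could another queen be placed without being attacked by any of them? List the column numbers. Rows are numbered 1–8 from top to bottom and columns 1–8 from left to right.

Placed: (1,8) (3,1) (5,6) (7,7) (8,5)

(1,8) attacks row 2 at column 8 and diagonals 7.
(3,1) attacks row 2 at column 1 and diagonals 2.
(5,6) attacks row 2 at column 6 and diagonals 3.
(7,7) attacks row 2 at column 7 and diagonals 2.
(8,5) attacks row 2 at column 5.
Attacked columns: {1, 2, 3, 5, 6, 7, 8}. Safe: {4}.

columns 4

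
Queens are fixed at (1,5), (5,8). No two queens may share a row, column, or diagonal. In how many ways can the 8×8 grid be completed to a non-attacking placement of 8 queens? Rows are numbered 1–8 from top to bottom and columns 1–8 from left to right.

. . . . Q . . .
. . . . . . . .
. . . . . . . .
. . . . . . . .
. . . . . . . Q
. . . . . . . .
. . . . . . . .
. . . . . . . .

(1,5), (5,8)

5

Branch on row 2: col 1 → 1; col 2 → 1; col 3 → 1; col 7 → 2.
Sum: 1 + 1 + 1 + 2 = 5.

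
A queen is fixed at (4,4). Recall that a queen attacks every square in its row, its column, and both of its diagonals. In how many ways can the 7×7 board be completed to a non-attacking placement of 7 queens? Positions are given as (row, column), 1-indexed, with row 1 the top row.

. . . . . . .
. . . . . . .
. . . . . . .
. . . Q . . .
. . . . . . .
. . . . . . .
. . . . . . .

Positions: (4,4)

8

Branch on row 1: col 2 → 2; col 3 → 2; col 5 → 2; col 6 → 2.
Sum: 2 + 2 + 2 + 2 = 8.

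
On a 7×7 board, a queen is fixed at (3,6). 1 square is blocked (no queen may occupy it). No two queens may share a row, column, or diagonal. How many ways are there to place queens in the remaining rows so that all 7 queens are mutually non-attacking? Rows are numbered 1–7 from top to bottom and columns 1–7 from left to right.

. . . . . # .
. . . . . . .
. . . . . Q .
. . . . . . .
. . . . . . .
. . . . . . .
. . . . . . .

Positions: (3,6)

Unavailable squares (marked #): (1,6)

6

Branch on row 1: col 1 → 0; col 2 → 1; col 3 → 2; col 5 → 2; col 7 → 1.
Sum: 0 + 1 + 2 + 2 + 1 = 6.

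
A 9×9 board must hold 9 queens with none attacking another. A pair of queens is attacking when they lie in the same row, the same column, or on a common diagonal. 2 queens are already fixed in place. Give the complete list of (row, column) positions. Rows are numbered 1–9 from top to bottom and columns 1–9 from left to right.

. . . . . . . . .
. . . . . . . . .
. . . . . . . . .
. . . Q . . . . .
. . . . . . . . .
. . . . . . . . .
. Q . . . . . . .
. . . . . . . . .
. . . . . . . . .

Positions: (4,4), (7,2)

(1,9) (2,5) (3,8) (4,4) (5,1) (6,7) (7,2) (8,6) (9,3)

Row 1: attacked by (4,4)→{1,4,7}; (7,2)→{2,8}. Safe: 3, 5, 6, 9. Place at column 9.
Row 2: attacked by (1,9)→{8,9}; (4,4)→{2,4,6}; (7,2)→{2,7}. Safe: 1, 3, 5. Place at column 5.
Row 3: attacked by (1,9)→{7,9}; (2,5)→{4,5,6}; (4,4)→{3,4,5}; (7,2)→{2,6}. Safe: 1, 8. Place at column 8.
Row 5: attacked by (1,9)→{5,9}; (2,5)→{2,5,8}; (3,8)→{6,8}; (4,4)→{3,4,5}; (7,2)→{2,4}. Safe: 1, 7. Place at column 1.
Row 6: attacked by (1,9)→{4,9}; (2,5)→{1,5,9}; (3,8)→{5,8}; (4,4)→{2,4,6}; (5,1)→{1,2}; (7,2)→{1,2,3}. Safe: 7. Place at column 7.
Row 8: attacked by (1,9)→{2,9}; (2,5)→{5}; (3,8)→{3,8}; (4,4)→{4,8}; (5,1)→{1,4}; (6,7)→{5,7,9}; (7,2)→{1,2,3}. Safe: 6. Place at column 6.
Row 9: attacked by (1,9)→{1,9}; (2,5)→{5}; (3,8)→{2,8}; (4,4)→{4,9}; (5,1)→{1,5}; (6,7)→{4,7}; (7,2)→{2,4}; (8,6)→{5,6,7}. Safe: 3. Place at column 3.
Columns [9, 5, 8, 4, 1, 7, 2, 6, 3], r−c [-8, -3, -5, 0, 4, -1, 5, 2, 6], r+c [10, 7, 11, 8, 6, 13, 9, 14, 12] are all distinct, so no two queens attack.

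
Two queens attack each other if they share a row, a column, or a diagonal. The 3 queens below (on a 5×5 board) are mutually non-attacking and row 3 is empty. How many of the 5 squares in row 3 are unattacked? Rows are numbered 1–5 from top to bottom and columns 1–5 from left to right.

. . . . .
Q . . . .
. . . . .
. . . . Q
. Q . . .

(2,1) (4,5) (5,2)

1

(2,1) attacks row 3 at column 1 and diagonals 2.
(4,5) attacks row 3 at column 5 and diagonals 4.
(5,2) attacks row 3 at column 2 and diagonals 4.
Attacked columns: {1, 2, 4, 5}. Safe: {3}.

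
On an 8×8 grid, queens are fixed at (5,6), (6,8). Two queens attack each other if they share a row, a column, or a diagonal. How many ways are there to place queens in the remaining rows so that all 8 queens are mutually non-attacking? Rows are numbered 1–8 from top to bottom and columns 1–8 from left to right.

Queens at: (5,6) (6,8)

3

Branch on row 1: col 1 → 0; col 4 → 2; col 5 → 0; col 7 → 1.
Sum: 0 + 2 + 0 + 1 = 3.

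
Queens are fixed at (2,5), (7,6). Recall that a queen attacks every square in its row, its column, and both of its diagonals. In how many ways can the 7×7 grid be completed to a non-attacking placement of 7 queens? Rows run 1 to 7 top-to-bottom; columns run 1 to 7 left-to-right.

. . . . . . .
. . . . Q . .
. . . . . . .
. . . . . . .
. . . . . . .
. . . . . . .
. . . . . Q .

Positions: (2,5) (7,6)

3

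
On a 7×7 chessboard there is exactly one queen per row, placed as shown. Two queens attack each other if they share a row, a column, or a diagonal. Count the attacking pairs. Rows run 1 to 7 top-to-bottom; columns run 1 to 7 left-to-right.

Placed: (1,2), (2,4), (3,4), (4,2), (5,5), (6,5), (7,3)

6

Same column: (1,2)–(4,2) (column 2); (2,4)–(3,4) (column 4); (5,5)–(6,5) (column 5).
Same diagonal: (1,2)–(3,4) (|1−3| = |2−4| = 2); (2,4)–(4,2) (|2−4| = |4−2| = 2); (5,5)–(7,3) (|5−7| = |5−3| = 2).
Total attacking pairs: 6.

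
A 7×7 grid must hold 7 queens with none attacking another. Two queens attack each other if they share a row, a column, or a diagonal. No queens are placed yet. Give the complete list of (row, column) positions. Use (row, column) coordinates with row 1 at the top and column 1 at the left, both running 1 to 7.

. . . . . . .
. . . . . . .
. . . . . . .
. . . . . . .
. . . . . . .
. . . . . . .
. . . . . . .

(1,6) (2,4) (3,2) (4,7) (5,5) (6,3) (7,1)

Row 1: Safe: 1, 2, 3, 4, 5, 6, 7. Place at column 6.
Row 2: attacked by (1,6)→{5,6,7}. Safe: 1, 2, 3, 4. Place at column 4.
Row 3: attacked by (1,6)→{4,6}; (2,4)→{3,4,5}. Safe: 1, 2, 7. Place at column 2.
Row 4: attacked by (1,6)→{3,6}; (2,4)→{2,4,6}; (3,2)→{1,2,3}. Safe: 5, 7. Place at column 7.
Row 5: attacked by (1,6)→{2,6}; (2,4)→{1,4,7}; (3,2)→{2,4}; (4,7)→{6,7}. Safe: 3, 5. Place at column 5.
Row 6: attacked by (1,6)→{1,6}; (2,4)→{4}; (3,2)→{2,5}; (4,7)→{5,7}; (5,5)→{4,5,6}. Safe: 3. Place at column 3.
Row 7: attacked by (1,6)→{6}; (2,4)→{4}; (3,2)→{2,6}; (4,7)→{4,7}; (5,5)→{3,5,7}; (6,3)→{2,3,4}. Safe: 1. Place at column 1.
Columns [6, 4, 2, 7, 5, 3, 1], r−c [-5, -2, 1, -3, 0, 3, 6], r+c [7, 6, 5, 11, 10, 9, 8] are all distinct, so no two queens attack.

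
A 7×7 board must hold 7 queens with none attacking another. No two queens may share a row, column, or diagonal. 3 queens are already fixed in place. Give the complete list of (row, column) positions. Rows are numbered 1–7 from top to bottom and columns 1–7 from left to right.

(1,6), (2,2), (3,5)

(1,6) (2,2) (3,5) (4,1) (5,4) (6,7) (7,3)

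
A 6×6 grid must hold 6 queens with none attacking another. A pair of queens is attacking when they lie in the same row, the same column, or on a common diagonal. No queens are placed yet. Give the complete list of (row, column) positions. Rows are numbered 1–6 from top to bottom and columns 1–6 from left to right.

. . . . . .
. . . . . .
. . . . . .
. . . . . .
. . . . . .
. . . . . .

Row 1: Safe: 1, 2, 3, 4, 5, 6. Place at column 3.
Row 2: attacked by (1,3)→{2,3,4}. Safe: 1, 5, 6. Place at column 6.
Row 3: attacked by (1,3)→{1,3,5}; (2,6)→{5,6}. Safe: 2, 4. Place at column 2.
Row 4: attacked by (1,3)→{3,6}; (2,6)→{4,6}; (3,2)→{1,2,3}. Safe: 5. Place at column 5.
Row 5: attacked by (1,3)→{3}; (2,6)→{3,6}; (3,2)→{2,4}; (4,5)→{4,5,6}. Safe: 1. Place at column 1.
Row 6: attacked by (1,3)→{3}; (2,6)→{2,6}; (3,2)→{2,5}; (4,5)→{3,5}; (5,1)→{1,2}. Safe: 4. Place at column 4.
Columns [3, 6, 2, 5, 1, 4], r−c [-2, -4, 1, -1, 4, 2], r+c [4, 8, 5, 9, 6, 10] are all distinct, so no two queens attack.

(1,3) (2,6) (3,2) (4,5) (5,1) (6,4)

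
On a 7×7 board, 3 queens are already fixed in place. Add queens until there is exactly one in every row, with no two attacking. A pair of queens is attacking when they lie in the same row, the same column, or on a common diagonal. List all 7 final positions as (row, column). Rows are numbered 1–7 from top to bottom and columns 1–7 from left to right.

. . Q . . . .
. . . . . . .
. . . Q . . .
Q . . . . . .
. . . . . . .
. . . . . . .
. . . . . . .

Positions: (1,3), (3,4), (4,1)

Row 2: attacked by (1,3)→{2,3,4}; (3,4)→{3,4,5}; (4,1)→{1,3}. Safe: 6, 7. Place at column 7.
Row 5: attacked by (1,3)→{3,7}; (2,7)→{4,7}; (3,4)→{2,4,6}; (4,1)→{1,2}. Safe: 5. Place at column 5.
Row 6: attacked by (1,3)→{3}; (2,7)→{3,7}; (3,4)→{1,4,7}; (4,1)→{1,3}; (5,5)→{4,5,6}. Safe: 2. Place at column 2.
Row 7: attacked by (1,3)→{3}; (2,7)→{2,7}; (3,4)→{4}; (4,1)→{1,4}; (5,5)→{3,5,7}; (6,2)→{1,2,3}. Safe: 6. Place at column 6.
Columns [3, 7, 4, 1, 5, 2, 6], r−c [-2, -5, -1, 3, 0, 4, 1], r+c [4, 9, 7, 5, 10, 8, 13] are all distinct, so no two queens attack.

(1,3) (2,7) (3,4) (4,1) (5,5) (6,2) (7,6)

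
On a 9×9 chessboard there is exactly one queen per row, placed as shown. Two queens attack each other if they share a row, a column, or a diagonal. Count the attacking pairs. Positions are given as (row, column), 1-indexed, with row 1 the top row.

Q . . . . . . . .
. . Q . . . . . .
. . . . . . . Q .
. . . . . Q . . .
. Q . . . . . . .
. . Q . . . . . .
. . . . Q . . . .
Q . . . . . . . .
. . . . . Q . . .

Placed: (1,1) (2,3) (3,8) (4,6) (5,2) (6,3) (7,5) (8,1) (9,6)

7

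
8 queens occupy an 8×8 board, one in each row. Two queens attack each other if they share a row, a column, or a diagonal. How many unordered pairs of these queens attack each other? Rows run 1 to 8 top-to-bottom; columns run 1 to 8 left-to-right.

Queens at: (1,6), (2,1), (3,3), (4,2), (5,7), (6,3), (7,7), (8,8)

Same column: (3,3)–(6,3) (column 3); (5,7)–(7,7) (column 7).
Same diagonal: (3,3)–(4,2) (|3−4| = |3−2| = 1); (3,3)–(7,7) (|3−7| = |3−7| = 4); (3,3)–(8,8) (|3−8| = |3−8| = 5); (7,7)–(8,8) (|7−8| = |7−8| = 1).
Total attacking pairs: 6.

6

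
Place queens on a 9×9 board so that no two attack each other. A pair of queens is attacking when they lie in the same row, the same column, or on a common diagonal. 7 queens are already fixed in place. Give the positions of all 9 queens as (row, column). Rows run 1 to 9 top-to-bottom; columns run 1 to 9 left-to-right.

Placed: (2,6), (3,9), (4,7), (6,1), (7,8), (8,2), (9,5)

(1,3) (2,6) (3,9) (4,7) (5,4) (6,1) (7,8) (8,2) (9,5)

Row 1: attacked by (2,6)→{5,6,7}; (3,9)→{7,9}; (4,7)→{4,7}; (6,1)→{1,6}; (7,8)→{2,8}; (8,2)→{2,9}; (9,5)→{5}. Safe: 3. Place at column 3.
Row 5: attacked by (1,3)→{3,7}; (2,6)→{3,6,9}; (3,9)→{7,9}; (4,7)→{6,7,8}; (6,1)→{1,2}; (7,8)→{6,8}; (8,2)→{2,5}; (9,5)→{1,5,9}. Safe: 4. Place at column 4.
Columns [3, 6, 9, 7, 4, 1, 8, 2, 5], r−c [-2, -4, -6, -3, 1, 5, -1, 6, 4], r+c [4, 8, 12, 11, 9, 7, 15, 10, 14] are all distinct, so no two queens attack.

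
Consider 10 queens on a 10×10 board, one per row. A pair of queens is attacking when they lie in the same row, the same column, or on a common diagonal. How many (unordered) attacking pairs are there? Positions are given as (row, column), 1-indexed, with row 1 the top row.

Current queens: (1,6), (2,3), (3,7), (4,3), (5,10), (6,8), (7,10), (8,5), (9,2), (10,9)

Same column: (2,3)–(4,3) (column 3); (5,10)–(7,10) (column 10).
Same diagonal: (1,6)–(4,3) (|1−4| = |6−3| = 3); (1,6)–(5,10) (|1−5| = |6−10| = 4); (4,3)–(10,9) (|4−10| = |3−9| = 6).
Total attacking pairs: 5.

5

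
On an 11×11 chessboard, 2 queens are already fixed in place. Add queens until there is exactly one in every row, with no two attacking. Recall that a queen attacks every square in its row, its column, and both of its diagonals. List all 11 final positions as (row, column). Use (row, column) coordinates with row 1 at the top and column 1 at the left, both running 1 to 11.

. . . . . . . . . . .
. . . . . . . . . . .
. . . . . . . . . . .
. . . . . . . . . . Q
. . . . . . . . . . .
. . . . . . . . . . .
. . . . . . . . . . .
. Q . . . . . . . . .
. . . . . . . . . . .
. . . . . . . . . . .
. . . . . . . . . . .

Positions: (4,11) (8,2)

Row 1: attacked by (4,11)→{8,11}; (8,2)→{2,9}. Safe: 1, 3, 4, 5, 6, 7, 10. Place at column 1.
Row 2: attacked by (1,1)→{1,2}; (4,11)→{9,11}; (8,2)→{2,8}. Safe: 3, 4, 5, 6, 7, 10. Place at column 7.
Row 3: attacked by (1,1)→{1,3}; (2,7)→{6,7,8}; (4,11)→{10,11}; (8,2)→{2,7}. Safe: 4, 5, 9. Place at column 9.
Row 5: attacked by (1,1)→{1,5}; (2,7)→{4,7,10}; (3,9)→{7,9,11}; (4,11)→{10,11}; (8,2)→{2,5}. Safe: 3, 6, 8. Place at column 3.
Row 6: attacked by (1,1)→{1,6}; (2,7)→{3,7,11}; (3,9)→{6,9}; (4,11)→{9,11}; (5,3)→{2,3,4}; (8,2)→{2,4}. Safe: 5, 8, 10. Place at column 5.
Row 7: attacked by (1,1)→{1,7}; (2,7)→{2,7}; (3,9)→{5,9}; (4,11)→{8,11}; (5,3)→{1,3,5}; (6,5)→{4,5,6}; (8,2)→{1,2,3}. Safe: 10. Place at column 10.
Row 9: attacked by (1,1)→{1,9}; (2,7)→{7}; (3,9)→{3,9}; (4,11)→{6,11}; (5,3)→{3,7}; (6,5)→{2,5,8}; (7,10)→{8,10}; (8,2)→{1,2,3}. Safe: 4. Place at column 4.
Row 10: attacked by (1,1)→{1,10}; (2,7)→{7}; (3,9)→{2,9}; (4,11)→{5,11}; (5,3)→{3,8}; (6,5)→{1,5,9}; (7,10)→{7,10}; (8,2)→{2,4}; (9,4)→{3,4,5}. Safe: 6. Place at column 6.
Row 11: attacked by (1,1)→{1,11}; (2,7)→{7}; (3,9)→{1,9}; (4,11)→{4,11}; (5,3)→{3,9}; (6,5)→{5,10}; (7,10)→{6,10}; (8,2)→{2,5}; (9,4)→{2,4,6}; (10,6)→{5,6,7}. Safe: 8. Place at column 8.
Columns [1, 7, 9, 11, 3, 5, 10, 2, 4, 6, 8], r−c [0, -5, -6, -7, 2, 1, -3, 6, 5, 4, 3], r+c [2, 9, 12, 15, 8, 11, 17, 10, 13, 16, 19] are all distinct, so no two queens attack.

(1,1) (2,7) (3,9) (4,11) (5,3) (6,5) (7,10) (8,2) (9,4) (10,6) (11,8)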